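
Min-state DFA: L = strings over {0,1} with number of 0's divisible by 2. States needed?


Track (count of 0) mod 2: states 0..1, accept at 0
Minimal DFA: 2 states


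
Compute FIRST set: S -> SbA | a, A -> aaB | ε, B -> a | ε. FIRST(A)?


Per alternative of A: FIRST(aaB) = {a}; FIRST(ε) = {ε}
FIRST(A) = {a, ε}


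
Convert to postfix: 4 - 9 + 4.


Left to right (same or higher precedence on left)
Postfix: 4 9 - 4 +


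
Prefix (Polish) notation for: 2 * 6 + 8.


left-to-right (same/higher precedence on left): tree is (+ (* 2 6) 8)
Prefix: + * 2 6 8


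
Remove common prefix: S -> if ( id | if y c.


Common prefix: 'if'
Factored: S -> if S', S' -> ( id | y c


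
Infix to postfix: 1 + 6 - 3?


Left to right (same or higher precedence on left)
Postfix: 1 6 + 3 -


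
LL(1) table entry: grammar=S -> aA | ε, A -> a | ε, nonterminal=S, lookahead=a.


For [S, a]: 'a' ∈ FIRST(aA)
Entry: S -> aA


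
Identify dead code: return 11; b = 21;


statement follows a return and is unreachable
Dead: 'b = 21'


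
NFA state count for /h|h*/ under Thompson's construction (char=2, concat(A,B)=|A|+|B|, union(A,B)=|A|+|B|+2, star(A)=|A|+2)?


Syntax tree has 2 char leaf(s), 1 union(s), 1 star(s)
chars contribute 2×2 = 4; each union adds +2; each star adds +2
Total: 4 + 2 + 2 = 8 states


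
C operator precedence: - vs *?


'*' is multiplicative (level 10); '-' is additive (level 9)
Higher level binds tighter
'*' has higher precedence than '-'


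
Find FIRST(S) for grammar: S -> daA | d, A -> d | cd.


Per alternative of S: FIRST(daA) = {d}; FIRST(d) = {d}
FIRST(S) = {d}


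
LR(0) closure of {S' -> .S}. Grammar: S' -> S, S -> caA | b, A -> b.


Start: S' -> .S
For each item with dot before a nonterminal B, add B -> .γ for every B-production
Closure: [S' -> .S, S -> .caA, S -> .b]


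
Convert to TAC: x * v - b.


Break into single-operator statements:
t1 = x * v
t2 = t1 - b


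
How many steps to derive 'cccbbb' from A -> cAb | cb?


Derivation: A => cAb => ccAbb => cccbbb
Steps: 3


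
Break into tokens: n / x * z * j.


Scan left to right, longest-match per lexeme
Tokens: ID(n), OP(/), ID(x), OP(*), ID(z), OP(*), ID(j)


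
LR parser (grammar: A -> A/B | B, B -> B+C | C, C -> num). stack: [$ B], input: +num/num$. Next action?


shift '+' to continue B -> B+C
Action: shift


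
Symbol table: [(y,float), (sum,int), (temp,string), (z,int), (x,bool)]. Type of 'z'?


Lookup 'z' → type int


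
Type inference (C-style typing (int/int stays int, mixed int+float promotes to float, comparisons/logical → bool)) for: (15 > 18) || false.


Operand types: bool || bool
Rule: logical operators take bool operands and yield bool
Result type: bool


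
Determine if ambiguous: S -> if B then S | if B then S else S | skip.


dangling else: 'if B then if B then skip else skip' parses two ways
Ambiguous


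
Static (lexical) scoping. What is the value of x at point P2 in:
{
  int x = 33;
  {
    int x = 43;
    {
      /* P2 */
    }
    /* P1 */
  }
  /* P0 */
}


P2's block does not declare x; resolves to the enclosing declaration at depth 1
x = 43


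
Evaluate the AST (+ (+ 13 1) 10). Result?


Evaluate inner: (+ 13 1) = 14
Evaluate root: (+ 14 10) = 24
Result: 24


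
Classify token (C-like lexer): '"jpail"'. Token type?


Pattern: double-quoted sequence
Type: STRING_LITERAL


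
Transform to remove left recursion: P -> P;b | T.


Left-recursive alternatives: P;b; non-recursive: T
Introduce P': P -> TP', P' -> ;bP' | ε


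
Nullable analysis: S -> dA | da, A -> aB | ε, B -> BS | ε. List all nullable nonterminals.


A nonterminal is nullable iff some alternative derives ε (directly, or every symbol in it is nullable)
Nullable: {A, B}


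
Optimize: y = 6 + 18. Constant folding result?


6 + 18 = 24 at compile time
Optimized: y = 24


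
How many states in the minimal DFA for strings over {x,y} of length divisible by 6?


Track length mod 6: states 0..5, accept at 0
Minimal DFA: 6 states


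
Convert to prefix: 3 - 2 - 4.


left-to-right (same/higher precedence on left): tree is (- (- 3 2) 4)
Prefix: - - 3 2 4


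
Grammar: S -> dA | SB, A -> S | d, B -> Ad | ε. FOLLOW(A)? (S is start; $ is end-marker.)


$ ∈ FOLLOW(S). For each A -> αBβ: add FIRST(β)\{ε} to FOLLOW(B); if β nullable, add FOLLOW(A).
FOLLOW(A) = {$, d}


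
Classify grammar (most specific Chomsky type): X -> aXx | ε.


Single nonterminal LHS, but a^n x^n is not regular
Classification: Type 2 (Context-Free)


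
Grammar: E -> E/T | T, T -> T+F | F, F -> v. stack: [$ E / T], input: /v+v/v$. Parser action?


handle 'E/T' on top; lookahead ∈ FOLLOW(E) = {/, $}
Action: reduce (E -> E/T)


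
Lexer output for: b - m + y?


Scan left to right, longest-match per lexeme
Tokens: ID(b), OP(-), ID(m), OP(+), ID(y)


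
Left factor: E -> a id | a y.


Common prefix: 'a'
Factored: E -> a E', E' -> id | y


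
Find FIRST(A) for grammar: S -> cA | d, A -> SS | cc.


Per alternative of A: FIRST(SS) = {c, d}; FIRST(cc) = {c}
FIRST(A) = {c, d}


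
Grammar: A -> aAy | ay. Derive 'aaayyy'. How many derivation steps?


Derivation: A => aAy => aaAyy => aaayyy
Steps: 3


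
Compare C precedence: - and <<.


'-' is additive (level 9); '<<' is shift (level 8)
Higher level binds tighter
'-' has higher precedence than '<<'


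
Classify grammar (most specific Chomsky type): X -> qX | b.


Right-linear: every RHS is a terminal or a terminal followed by one nonterminal
Classification: Type 3 (Regular)


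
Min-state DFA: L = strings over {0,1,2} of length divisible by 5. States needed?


Track length mod 5: states 0..4, accept at 0
Minimal DFA: 5 states


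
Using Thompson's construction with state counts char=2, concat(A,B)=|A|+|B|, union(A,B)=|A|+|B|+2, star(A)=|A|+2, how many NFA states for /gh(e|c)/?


Syntax tree has 4 char leaf(s), 1 union(s), 0 star(s)
chars contribute 4×2 = 8; each union adds +2; each star adds +2
Total: 8 + 2 + 0 = 10 states


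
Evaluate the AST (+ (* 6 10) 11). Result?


Evaluate inner: (* 6 10) = 60
Evaluate root: (+ 60 11) = 71
Result: 71


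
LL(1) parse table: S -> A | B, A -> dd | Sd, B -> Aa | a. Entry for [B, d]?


For [B, d]: 'd' ∈ FIRST(Aa)
Entry: B -> Aa


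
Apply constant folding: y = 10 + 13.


10 + 13 = 23 at compile time
Optimized: y = 23


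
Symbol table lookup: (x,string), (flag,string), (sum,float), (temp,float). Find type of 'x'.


Lookup 'x' → type string


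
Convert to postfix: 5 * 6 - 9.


Left to right (same or higher precedence on left)
Postfix: 5 6 * 9 -


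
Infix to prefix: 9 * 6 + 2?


left-to-right (same/higher precedence on left): tree is (+ (* 9 6) 2)
Prefix: + * 9 6 2


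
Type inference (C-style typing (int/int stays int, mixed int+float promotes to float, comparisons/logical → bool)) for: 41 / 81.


Operand types: int / int
Rule: mixed int/float promotes to float; int/int stays int
Result type: int


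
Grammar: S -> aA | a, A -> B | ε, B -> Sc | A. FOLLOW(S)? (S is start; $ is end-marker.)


$ ∈ FOLLOW(S). For each A -> αBβ: add FIRST(β)\{ε} to FOLLOW(B); if β nullable, add FOLLOW(A).
FOLLOW(S) = {$, c}


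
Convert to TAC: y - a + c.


Break into single-operator statements:
t1 = y - a
t2 = t1 + c


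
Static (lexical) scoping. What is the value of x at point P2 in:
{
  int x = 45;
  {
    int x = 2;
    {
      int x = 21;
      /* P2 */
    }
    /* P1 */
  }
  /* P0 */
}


x declared in the same block as P2
x = 21


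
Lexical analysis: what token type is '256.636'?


Pattern: digits with a decimal point
Type: FLOAT_LITERAL


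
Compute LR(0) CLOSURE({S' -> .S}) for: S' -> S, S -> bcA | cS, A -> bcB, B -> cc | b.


Start: S' -> .S
For each item with dot before a nonterminal B, add B -> .γ for every B-production
Closure: [S' -> .S, S -> .bcA, S -> .cS]


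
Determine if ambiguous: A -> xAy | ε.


balanced x^n…y^n: each string has a unique parse
Unambiguous


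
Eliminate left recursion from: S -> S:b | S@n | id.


Left-recursive alternatives: S:b, S@n; non-recursive: id
Introduce S': S -> idS', S' -> :bS' | @nS' | ε


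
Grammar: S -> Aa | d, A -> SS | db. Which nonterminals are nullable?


A nonterminal is nullable iff some alternative derives ε (directly, or every symbol in it is nullable)
Nullable: {}


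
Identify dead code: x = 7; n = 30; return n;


x is assigned but never read
Dead: 'x = 7'


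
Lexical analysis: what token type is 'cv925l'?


Pattern: letter/underscore followed by alphanumerics, not a keyword
Type: IDENTIFIER


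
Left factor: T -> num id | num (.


Common prefix: 'num'
Factored: T -> num T', T' -> id | (


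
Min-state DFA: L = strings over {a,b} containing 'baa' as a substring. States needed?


KMP-style automaton: 3 progress states + 1 absorbing accept = 4
Minimal DFA: 4 states


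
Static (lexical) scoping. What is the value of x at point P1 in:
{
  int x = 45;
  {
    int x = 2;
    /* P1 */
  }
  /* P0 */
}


x declared in the same block as P1
x = 2


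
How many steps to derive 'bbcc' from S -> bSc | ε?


Derivation: S => bSc => bbScc => bbcc
Steps: 3


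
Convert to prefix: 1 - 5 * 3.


'*' binds tighter: tree is (- 1 (* 5 3))
Prefix: - 1 * 5 3


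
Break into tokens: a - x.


Scan left to right, longest-match per lexeme
Tokens: ID(a), OP(-), ID(x)


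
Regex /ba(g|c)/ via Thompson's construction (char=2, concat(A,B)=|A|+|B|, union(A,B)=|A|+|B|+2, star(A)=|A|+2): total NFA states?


Syntax tree has 4 char leaf(s), 1 union(s), 0 star(s)
chars contribute 4×2 = 8; each union adds +2; each star adds +2
Total: 8 + 2 + 0 = 10 states


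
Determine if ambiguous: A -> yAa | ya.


balanced y^n…a^n: each string has a unique parse
Unambiguous


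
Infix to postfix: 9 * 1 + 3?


Left to right (same or higher precedence on left)
Postfix: 9 1 * 3 +


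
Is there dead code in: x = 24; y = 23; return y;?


x is assigned but never read
Dead: 'x = 24'


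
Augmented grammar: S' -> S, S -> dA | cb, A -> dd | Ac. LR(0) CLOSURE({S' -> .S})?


Start: S' -> .S
For each item with dot before a nonterminal B, add B -> .γ for every B-production
Closure: [S' -> .S, S -> .dA, S -> .cb]


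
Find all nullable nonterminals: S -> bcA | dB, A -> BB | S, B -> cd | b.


A nonterminal is nullable iff some alternative derives ε (directly, or every symbol in it is nullable)
Nullable: {}


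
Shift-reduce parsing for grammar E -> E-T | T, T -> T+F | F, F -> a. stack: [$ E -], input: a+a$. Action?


no handle ('E-' is not any RHS); shift 'a'
Action: shift


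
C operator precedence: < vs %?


'%' is multiplicative (level 10); '<' is relational (level 7)
Higher level binds tighter
'%' has higher precedence than '<'


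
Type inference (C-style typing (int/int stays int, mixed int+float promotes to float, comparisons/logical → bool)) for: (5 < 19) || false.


Operand types: bool || bool
Rule: logical operators take bool operands and yield bool
Result type: bool


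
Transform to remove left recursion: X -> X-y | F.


Left-recursive alternatives: X-y; non-recursive: F
Introduce X': X -> FX', X' -> -yX' | ε


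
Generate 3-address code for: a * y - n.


Break into single-operator statements:
t1 = a * y
t2 = t1 - n


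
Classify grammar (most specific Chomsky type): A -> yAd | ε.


Single nonterminal LHS, but y^n d^n is not regular
Classification: Type 2 (Context-Free)


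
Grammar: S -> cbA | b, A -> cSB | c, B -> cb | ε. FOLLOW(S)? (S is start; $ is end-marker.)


$ ∈ FOLLOW(S). For each A -> αBβ: add FIRST(β)\{ε} to FOLLOW(B); if β nullable, add FOLLOW(A).
FOLLOW(S) = {$, c}


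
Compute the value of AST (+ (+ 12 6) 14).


Evaluate inner: (+ 12 6) = 18
Evaluate root: (+ 18 14) = 32
Result: 32


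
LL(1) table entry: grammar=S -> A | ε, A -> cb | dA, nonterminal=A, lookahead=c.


For [A, c]: 'c' ∈ FIRST(cb)
Entry: A -> cb


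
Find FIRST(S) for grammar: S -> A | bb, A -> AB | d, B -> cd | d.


Per alternative of S: FIRST(A) = {d}; FIRST(bb) = {b}
FIRST(S) = {b, d}


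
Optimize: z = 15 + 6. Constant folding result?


15 + 6 = 21 at compile time
Optimized: z = 21


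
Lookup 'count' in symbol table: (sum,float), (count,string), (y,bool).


Lookup 'count' → type string


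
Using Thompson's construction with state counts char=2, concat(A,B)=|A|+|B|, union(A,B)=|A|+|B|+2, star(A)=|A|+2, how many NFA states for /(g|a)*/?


Syntax tree has 2 char leaf(s), 1 union(s), 1 star(s)
chars contribute 2×2 = 4; each union adds +2; each star adds +2
Total: 4 + 2 + 2 = 8 states


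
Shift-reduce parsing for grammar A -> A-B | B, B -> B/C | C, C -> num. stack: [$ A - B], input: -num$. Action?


handle 'A-B' on top; lookahead ∈ FOLLOW(A) = {-, $}
Action: reduce (A -> A-B)


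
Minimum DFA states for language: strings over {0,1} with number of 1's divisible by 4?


Track (count of 1) mod 4: states 0..3, accept at 0
Minimal DFA: 4 states


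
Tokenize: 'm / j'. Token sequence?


Scan left to right, longest-match per lexeme
Tokens: ID(m), OP(/), ID(j)


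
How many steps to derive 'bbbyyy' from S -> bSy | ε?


Derivation: S => bSy => bbSyy => bbbSyyy => bbbyyy
Steps: 4


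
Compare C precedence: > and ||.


'>' is relational (level 7); '||' is logical OR (level 1)
Higher level binds tighter
'>' has higher precedence than '||'


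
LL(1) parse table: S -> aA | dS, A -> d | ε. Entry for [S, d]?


For [S, d]: 'd' ∈ FIRST(dS)
Entry: S -> dS


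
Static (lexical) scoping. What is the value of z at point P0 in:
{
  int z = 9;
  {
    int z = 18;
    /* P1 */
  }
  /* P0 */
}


z declared in the same block as P0
z = 9


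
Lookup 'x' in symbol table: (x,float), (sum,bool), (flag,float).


Lookup 'x' → type float


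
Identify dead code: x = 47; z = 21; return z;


x is assigned but never read
Dead: 'x = 47'


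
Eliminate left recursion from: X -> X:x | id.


Left-recursive alternatives: X:x; non-recursive: id
Introduce X': X -> idX', X' -> :xX' | ε


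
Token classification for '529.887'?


Pattern: digits with a decimal point
Type: FLOAT_LITERAL


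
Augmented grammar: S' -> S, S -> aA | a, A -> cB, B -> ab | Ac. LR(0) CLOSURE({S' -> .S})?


Start: S' -> .S
For each item with dot before a nonterminal B, add B -> .γ for every B-production
Closure: [S' -> .S, S -> .aA, S -> .a]


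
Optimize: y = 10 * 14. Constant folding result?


10 * 14 = 140 at compile time
Optimized: y = 140


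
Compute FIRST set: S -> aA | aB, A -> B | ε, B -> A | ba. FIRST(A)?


Per alternative of A: FIRST(B) = {b, ε}; FIRST(ε) = {ε}
FIRST(A) = {b, ε}


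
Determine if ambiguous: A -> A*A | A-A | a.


'a*a-a' has two parse trees (no precedence encoded between * and -)
Ambiguous


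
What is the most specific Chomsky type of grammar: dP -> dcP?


LHS has context (more than one symbol) and |LHS| ≤ |RHS|
Classification: Type 1 (Context-Sensitive)


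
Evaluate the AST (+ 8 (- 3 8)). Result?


Evaluate inner: (- 3 8) = -5
Evaluate root: (+ 8 -5) = 3
Result: 3


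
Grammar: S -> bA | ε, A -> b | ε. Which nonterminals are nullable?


A nonterminal is nullable iff some alternative derives ε (directly, or every symbol in it is nullable)
Nullable: {A, S}


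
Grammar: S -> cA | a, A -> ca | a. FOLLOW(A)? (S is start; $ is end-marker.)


$ ∈ FOLLOW(S). For each A -> αBβ: add FIRST(β)\{ε} to FOLLOW(B); if β nullable, add FOLLOW(A).
FOLLOW(A) = {$}


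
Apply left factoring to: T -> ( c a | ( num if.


Common prefix: '('
Factored: T -> ( T', T' -> c a | num if


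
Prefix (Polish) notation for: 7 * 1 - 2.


left-to-right (same/higher precedence on left): tree is (- (* 7 1) 2)
Prefix: - * 7 1 2


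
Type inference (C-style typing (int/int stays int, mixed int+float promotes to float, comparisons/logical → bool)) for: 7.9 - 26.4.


Operand types: float - float
Rule: mixed int/float promotes to float; int/int stays int
Result type: float


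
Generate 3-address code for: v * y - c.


Break into single-operator statements:
t1 = v * y
t2 = t1 - c


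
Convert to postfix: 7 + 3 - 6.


Left to right (same or higher precedence on left)
Postfix: 7 3 + 6 -


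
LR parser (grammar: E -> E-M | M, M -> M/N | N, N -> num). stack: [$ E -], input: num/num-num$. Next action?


no handle ('E-' is not any RHS); shift 'num'
Action: shift


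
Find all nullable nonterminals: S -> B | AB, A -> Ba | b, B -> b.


A nonterminal is nullable iff some alternative derives ε (directly, or every symbol in it is nullable)
Nullable: {}


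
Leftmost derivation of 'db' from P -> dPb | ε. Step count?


Derivation: P => dPb => db
Steps: 2


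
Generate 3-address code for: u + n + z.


Break into single-operator statements:
t1 = u + n
t2 = t1 + z


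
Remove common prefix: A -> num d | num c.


Common prefix: 'num'
Factored: A -> num A', A' -> d | c


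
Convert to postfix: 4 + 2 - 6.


Left to right (same or higher precedence on left)
Postfix: 4 2 + 6 -


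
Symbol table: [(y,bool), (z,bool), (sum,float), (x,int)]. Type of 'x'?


Lookup 'x' → type int


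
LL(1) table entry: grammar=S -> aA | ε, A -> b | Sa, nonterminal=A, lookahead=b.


For [A, b]: 'b' ∈ FIRST(b)
Entry: A -> b


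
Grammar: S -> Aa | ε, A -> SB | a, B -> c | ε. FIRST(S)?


Per alternative of S: FIRST(Aa) = {a, c}; FIRST(ε) = {ε}
FIRST(S) = {a, c, ε}


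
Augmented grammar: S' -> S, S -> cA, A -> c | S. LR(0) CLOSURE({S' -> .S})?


Start: S' -> .S
For each item with dot before a nonterminal B, add B -> .γ for every B-production
Closure: [S' -> .S, S -> .cA]


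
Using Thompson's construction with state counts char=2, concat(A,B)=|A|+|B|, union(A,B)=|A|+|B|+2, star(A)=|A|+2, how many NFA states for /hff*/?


Syntax tree has 3 char leaf(s), 0 union(s), 1 star(s)
chars contribute 3×2 = 6; each union adds +2; each star adds +2
Total: 6 + 0 + 2 = 8 states


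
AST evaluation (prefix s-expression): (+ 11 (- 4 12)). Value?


Evaluate inner: (- 4 12) = -8
Evaluate root: (+ 11 -8) = 3
Result: 3


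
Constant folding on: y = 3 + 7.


3 + 7 = 10 at compile time
Optimized: y = 10


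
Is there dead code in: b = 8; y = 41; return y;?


b is assigned but never read
Dead: 'b = 8'


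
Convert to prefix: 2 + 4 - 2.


left-to-right (same/higher precedence on left): tree is (- (+ 2 4) 2)
Prefix: - + 2 4 2


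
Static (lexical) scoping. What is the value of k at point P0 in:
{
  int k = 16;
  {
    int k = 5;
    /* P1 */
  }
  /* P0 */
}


k declared in the same block as P0
k = 16


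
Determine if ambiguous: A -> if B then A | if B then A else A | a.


dangling else: 'if B then if B then a else a' parses two ways
Ambiguous


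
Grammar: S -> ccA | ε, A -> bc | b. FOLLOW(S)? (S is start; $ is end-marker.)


$ ∈ FOLLOW(S). For each A -> αBβ: add FIRST(β)\{ε} to FOLLOW(B); if β nullable, add FOLLOW(A).
FOLLOW(S) = {$}


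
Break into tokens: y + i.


Scan left to right, longest-match per lexeme
Tokens: ID(y), OP(+), ID(i)


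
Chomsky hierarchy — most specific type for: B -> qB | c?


Right-linear: every RHS is a terminal or a terminal followed by one nonterminal
Classification: Type 3 (Regular)


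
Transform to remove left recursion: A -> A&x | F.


Left-recursive alternatives: A&x; non-recursive: F
Introduce A': A -> FA', A' -> &xA' | ε


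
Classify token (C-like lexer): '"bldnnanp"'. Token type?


Pattern: double-quoted sequence
Type: STRING_LITERAL


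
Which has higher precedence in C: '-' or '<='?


'-' is additive (level 9); '<=' is relational (level 7)
Higher level binds tighter
'-' has higher precedence than '<='


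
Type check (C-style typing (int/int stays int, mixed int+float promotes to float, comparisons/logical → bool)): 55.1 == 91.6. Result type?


Operand types: float == float
Rule: comparison yields bool
Result type: bool


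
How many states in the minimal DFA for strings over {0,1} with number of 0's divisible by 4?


Track (count of 0) mod 4: states 0..3, accept at 0
Minimal DFA: 4 states


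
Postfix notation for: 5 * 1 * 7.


Left to right (same or higher precedence on left)
Postfix: 5 1 * 7 *


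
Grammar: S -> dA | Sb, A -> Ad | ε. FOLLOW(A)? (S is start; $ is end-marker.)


$ ∈ FOLLOW(S). For each A -> αBβ: add FIRST(β)\{ε} to FOLLOW(B); if β nullable, add FOLLOW(A).
FOLLOW(A) = {$, b, d}


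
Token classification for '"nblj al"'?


Pattern: double-quoted sequence
Type: STRING_LITERAL


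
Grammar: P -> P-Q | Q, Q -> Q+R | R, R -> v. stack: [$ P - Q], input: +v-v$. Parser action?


'+' can extend Q; shift to build Q -> Q+R
Action: shift


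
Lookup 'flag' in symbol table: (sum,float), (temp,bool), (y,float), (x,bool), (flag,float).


Lookup 'flag' → type float


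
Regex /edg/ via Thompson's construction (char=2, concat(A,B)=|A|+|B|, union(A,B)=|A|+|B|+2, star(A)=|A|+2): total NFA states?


Syntax tree has 3 char leaf(s), 0 union(s), 0 star(s)
chars contribute 3×2 = 6; each union adds +2; each star adds +2
Total: 6 + 0 + 0 = 6 states


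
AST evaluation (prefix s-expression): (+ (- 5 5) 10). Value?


Evaluate inner: (- 5 5) = 0
Evaluate root: (+ 0 10) = 10
Result: 10


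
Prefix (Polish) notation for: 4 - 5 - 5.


left-to-right (same/higher precedence on left): tree is (- (- 4 5) 5)
Prefix: - - 4 5 5


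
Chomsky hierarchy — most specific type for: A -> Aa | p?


Left-linear: every RHS is a terminal or one nonterminal followed by a terminal
Classification: Type 3 (Regular)


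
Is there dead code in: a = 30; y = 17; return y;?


a is assigned but never read
Dead: 'a = 30'


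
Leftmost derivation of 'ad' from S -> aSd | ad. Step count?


Derivation: S => ad
Steps: 1


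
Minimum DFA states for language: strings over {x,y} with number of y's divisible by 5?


Track (count of y) mod 5: states 0..4, accept at 0
Minimal DFA: 5 states


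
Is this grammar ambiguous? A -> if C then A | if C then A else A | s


dangling else: 'if C then if C then s else s' parses two ways
Ambiguous


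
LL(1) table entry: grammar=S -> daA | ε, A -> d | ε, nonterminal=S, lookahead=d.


For [S, d]: 'd' ∈ FIRST(daA)
Entry: S -> daA


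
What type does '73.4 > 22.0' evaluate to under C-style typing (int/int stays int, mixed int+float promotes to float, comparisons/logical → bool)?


Operand types: float > float
Rule: comparison yields bool
Result type: bool


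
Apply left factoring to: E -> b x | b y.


Common prefix: 'b'
Factored: E -> b E', E' -> x | y


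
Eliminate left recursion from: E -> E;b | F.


Left-recursive alternatives: E;b; non-recursive: F
Introduce E': E -> FE', E' -> ;bE' | ε


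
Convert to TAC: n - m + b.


Break into single-operator statements:
t1 = n - m
t2 = t1 + b


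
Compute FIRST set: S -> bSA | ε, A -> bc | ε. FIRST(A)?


Per alternative of A: FIRST(bc) = {b}; FIRST(ε) = {ε}
FIRST(A) = {b, ε}


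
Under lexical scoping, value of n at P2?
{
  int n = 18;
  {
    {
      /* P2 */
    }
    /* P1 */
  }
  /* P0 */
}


P2's block does not declare n; resolves to the enclosing declaration at depth 0
n = 18


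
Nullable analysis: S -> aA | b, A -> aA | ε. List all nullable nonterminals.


A nonterminal is nullable iff some alternative derives ε (directly, or every symbol in it is nullable)
Nullable: {A}


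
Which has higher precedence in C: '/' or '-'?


'/' is multiplicative (level 10); '-' is additive (level 9)
Higher level binds tighter
'/' has higher precedence than '-'


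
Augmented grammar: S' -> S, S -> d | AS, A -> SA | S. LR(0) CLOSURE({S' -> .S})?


Start: S' -> .S
For each item with dot before a nonterminal B, add B -> .γ for every B-production
Closure: [S' -> .S, S -> .d, S -> .AS, A -> .SA, A -> .S]


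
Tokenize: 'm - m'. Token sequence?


Scan left to right, longest-match per lexeme
Tokens: ID(m), OP(-), ID(m)


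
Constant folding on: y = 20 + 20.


20 + 20 = 40 at compile time
Optimized: y = 40


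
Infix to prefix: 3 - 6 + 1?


left-to-right (same/higher precedence on left): tree is (+ (- 3 6) 1)
Prefix: + - 3 6 1


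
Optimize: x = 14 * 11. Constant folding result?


14 * 11 = 154 at compile time
Optimized: x = 154


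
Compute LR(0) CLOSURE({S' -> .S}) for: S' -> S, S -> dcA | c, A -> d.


Start: S' -> .S
For each item with dot before a nonterminal B, add B -> .γ for every B-production
Closure: [S' -> .S, S -> .dcA, S -> .c]


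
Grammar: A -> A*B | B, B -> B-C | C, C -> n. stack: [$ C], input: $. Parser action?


'C' (not preceded by B-) is the handle for B -> C
Action: reduce (B -> C)


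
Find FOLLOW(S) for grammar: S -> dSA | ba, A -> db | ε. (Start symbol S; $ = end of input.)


$ ∈ FOLLOW(S). For each A -> αBβ: add FIRST(β)\{ε} to FOLLOW(B); if β nullable, add FOLLOW(A).
FOLLOW(S) = {$, d}


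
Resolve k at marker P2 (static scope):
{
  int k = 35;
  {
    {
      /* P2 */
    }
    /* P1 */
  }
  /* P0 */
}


P2's block does not declare k; resolves to the enclosing declaration at depth 0
k = 35


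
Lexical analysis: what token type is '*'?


Pattern: operator symbol
Type: OPERATOR


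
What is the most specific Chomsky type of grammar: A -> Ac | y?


Left-linear: every RHS is a terminal or one nonterminal followed by a terminal
Classification: Type 3 (Regular)


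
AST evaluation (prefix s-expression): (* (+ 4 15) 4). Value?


Evaluate inner: (+ 4 15) = 19
Evaluate root: (* 19 4) = 76
Result: 76


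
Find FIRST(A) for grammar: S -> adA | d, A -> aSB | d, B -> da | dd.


Per alternative of A: FIRST(aSB) = {a}; FIRST(d) = {d}
FIRST(A) = {a, d}


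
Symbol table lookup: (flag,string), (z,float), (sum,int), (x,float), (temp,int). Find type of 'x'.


Lookup 'x' → type float


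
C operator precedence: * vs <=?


'*' is multiplicative (level 10); '<=' is relational (level 7)
Higher level binds tighter
'*' has higher precedence than '<='


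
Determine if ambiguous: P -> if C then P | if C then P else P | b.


dangling else: 'if C then if C then b else b' parses two ways
Ambiguous


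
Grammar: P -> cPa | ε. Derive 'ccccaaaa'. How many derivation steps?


Derivation: P => cPa => ccPaa => cccPaaa => ccccPaaaa => ccccaaaa
Steps: 5


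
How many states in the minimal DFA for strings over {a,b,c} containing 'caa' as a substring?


KMP-style automaton: 3 progress states + 1 absorbing accept = 4
Minimal DFA: 4 states


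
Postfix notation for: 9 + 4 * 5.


* has higher precedence, evaluate 4*5 first
Postfix: 9 4 5 * +


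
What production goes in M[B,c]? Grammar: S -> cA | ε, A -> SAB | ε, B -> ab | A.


For [B, c]: 'c' ∈ FIRST(A)
Entry: B -> A


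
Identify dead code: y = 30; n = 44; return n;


y is assigned but never read
Dead: 'y = 30'


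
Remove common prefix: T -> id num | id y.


Common prefix: 'id'
Factored: T -> id T', T' -> num | y


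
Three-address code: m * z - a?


Break into single-operator statements:
t1 = m * z
t2 = t1 - a


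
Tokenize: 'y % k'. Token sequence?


Scan left to right, longest-match per lexeme
Tokens: ID(y), OP(%), ID(k)


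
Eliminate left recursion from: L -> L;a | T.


Left-recursive alternatives: L;a; non-recursive: T
Introduce L': L -> TL', L' -> ;aL' | ε


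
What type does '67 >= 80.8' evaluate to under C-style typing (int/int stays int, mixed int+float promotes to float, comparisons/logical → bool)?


Operand types: int >= float
Rule: comparison yields bool
Result type: bool


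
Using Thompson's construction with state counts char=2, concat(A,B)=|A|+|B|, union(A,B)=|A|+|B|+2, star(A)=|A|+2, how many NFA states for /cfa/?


Syntax tree has 3 char leaf(s), 0 union(s), 0 star(s)
chars contribute 3×2 = 6; each union adds +2; each star adds +2
Total: 6 + 0 + 0 = 6 states


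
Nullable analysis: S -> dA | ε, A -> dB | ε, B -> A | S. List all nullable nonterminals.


A nonterminal is nullable iff some alternative derives ε (directly, or every symbol in it is nullable)
Nullable: {A, B, S}


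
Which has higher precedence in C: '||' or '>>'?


'>>' is shift (level 8); '||' is logical OR (level 1)
Higher level binds tighter
'>>' has higher precedence than '||'


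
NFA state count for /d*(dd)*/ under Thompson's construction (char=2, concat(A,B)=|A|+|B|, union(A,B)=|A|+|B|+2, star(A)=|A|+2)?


Syntax tree has 3 char leaf(s), 0 union(s), 2 star(s)
chars contribute 3×2 = 6; each union adds +2; each star adds +2
Total: 6 + 0 + 4 = 10 states


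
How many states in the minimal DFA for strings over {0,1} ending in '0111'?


Track the longest suffix of input matching a prefix of '0111': 5 classes (prefixes of length 0..4)
Minimal DFA: 5 states


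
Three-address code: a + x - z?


Break into single-operator statements:
t1 = a + x
t2 = t1 - z


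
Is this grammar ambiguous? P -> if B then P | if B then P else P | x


dangling else: 'if B then if B then x else x' parses two ways
Ambiguous


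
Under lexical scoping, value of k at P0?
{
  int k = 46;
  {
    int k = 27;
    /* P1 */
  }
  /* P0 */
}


k declared in the same block as P0
k = 46


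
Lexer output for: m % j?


Scan left to right, longest-match per lexeme
Tokens: ID(m), OP(%), ID(j)


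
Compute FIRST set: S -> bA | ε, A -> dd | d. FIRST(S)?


Per alternative of S: FIRST(bA) = {b}; FIRST(ε) = {ε}
FIRST(S) = {b, ε}


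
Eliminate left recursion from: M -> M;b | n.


Left-recursive alternatives: M;b; non-recursive: n
Introduce M': M -> nM', M' -> ;bM' | ε


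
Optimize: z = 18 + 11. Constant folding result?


18 + 11 = 29 at compile time
Optimized: z = 29


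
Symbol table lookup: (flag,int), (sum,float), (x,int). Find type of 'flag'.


Lookup 'flag' → type int


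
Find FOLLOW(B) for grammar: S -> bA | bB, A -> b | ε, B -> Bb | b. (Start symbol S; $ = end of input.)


$ ∈ FOLLOW(S). For each A -> αBβ: add FIRST(β)\{ε} to FOLLOW(B); if β nullable, add FOLLOW(A).
FOLLOW(B) = {$, b}


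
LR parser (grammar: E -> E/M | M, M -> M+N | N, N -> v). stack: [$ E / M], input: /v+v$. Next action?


handle 'E/M' on top; lookahead ∈ FOLLOW(E) = {/, $}
Action: reduce (E -> E/M)


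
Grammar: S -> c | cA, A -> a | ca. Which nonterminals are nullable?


A nonterminal is nullable iff some alternative derives ε (directly, or every symbol in it is nullable)
Nullable: {}


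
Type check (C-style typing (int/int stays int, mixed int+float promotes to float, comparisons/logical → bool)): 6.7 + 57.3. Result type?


Operand types: float + float
Rule: mixed int/float promotes to float; int/int stays int
Result type: float


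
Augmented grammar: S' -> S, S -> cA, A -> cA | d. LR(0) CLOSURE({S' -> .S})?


Start: S' -> .S
For each item with dot before a nonterminal B, add B -> .γ for every B-production
Closure: [S' -> .S, S -> .cA]


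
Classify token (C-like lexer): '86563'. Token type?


Pattern: digits only
Type: INTEGER_LITERAL


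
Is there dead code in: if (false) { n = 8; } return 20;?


condition is constant false, so the whole block is unreachable
Dead: 'if (false) { n = 8; }'


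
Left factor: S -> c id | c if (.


Common prefix: 'c'
Factored: S -> c S', S' -> id | if (


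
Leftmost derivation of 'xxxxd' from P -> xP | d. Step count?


Derivation: P => xP => xxP => xxxP => xxxxP => xxxxd
Steps: 5


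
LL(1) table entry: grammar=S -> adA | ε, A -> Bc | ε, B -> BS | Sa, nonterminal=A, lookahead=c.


For [A, c]: ε is nullable and 'c' ∈ FOLLOW(A)
Entry: A -> ε


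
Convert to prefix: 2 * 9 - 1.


left-to-right (same/higher precedence on left): tree is (- (* 2 9) 1)
Prefix: - * 2 9 1


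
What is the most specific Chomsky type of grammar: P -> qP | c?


Right-linear: every RHS is a terminal or a terminal followed by one nonterminal
Classification: Type 3 (Regular)


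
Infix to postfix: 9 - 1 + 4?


Left to right (same or higher precedence on left)
Postfix: 9 1 - 4 +


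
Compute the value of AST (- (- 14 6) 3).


Evaluate inner: (- 14 6) = 8
Evaluate root: (- 8 3) = 5
Result: 5


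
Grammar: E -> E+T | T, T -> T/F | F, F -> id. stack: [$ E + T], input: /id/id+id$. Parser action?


'/' can extend T; shift to build T -> T/F
Action: shift


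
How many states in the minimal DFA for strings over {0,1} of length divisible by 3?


Track length mod 3: states 0..2, accept at 0
Minimal DFA: 3 states


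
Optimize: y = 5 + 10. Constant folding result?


5 + 10 = 15 at compile time
Optimized: y = 15


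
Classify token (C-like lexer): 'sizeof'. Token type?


Pattern: reserved word
Type: KEYWORD


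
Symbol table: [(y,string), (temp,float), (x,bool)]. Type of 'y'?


Lookup 'y' → type string


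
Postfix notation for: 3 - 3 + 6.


Left to right (same or higher precedence on left)
Postfix: 3 3 - 6 +


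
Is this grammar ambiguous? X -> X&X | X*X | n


'n&n*n' has two parse trees (no precedence encoded between & and *)
Ambiguous


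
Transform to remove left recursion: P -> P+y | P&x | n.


Left-recursive alternatives: P+y, P&x; non-recursive: n
Introduce P': P -> nP', P' -> +yP' | &xP' | ε


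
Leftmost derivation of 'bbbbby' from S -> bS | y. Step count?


Derivation: S => bS => bbS => bbbS => bbbbS => bbbbbS => bbbbby
Steps: 6


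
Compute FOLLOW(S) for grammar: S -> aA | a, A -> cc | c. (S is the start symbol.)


$ ∈ FOLLOW(S). For each A -> αBβ: add FIRST(β)\{ε} to FOLLOW(B); if β nullable, add FOLLOW(A).
FOLLOW(S) = {$}


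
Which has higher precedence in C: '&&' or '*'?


'*' is multiplicative (level 10); '&&' is logical AND (level 2)
Higher level binds tighter
'*' has higher precedence than '&&'


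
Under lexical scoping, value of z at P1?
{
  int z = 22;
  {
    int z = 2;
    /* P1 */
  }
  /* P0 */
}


z declared in the same block as P1
z = 2


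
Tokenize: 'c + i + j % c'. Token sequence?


Scan left to right, longest-match per lexeme
Tokens: ID(c), OP(+), ID(i), OP(+), ID(j), OP(%), ID(c)


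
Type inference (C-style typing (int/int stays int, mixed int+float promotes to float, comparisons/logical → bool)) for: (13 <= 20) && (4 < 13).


Operand types: bool && bool
Rule: logical operators take bool operands and yield bool
Result type: bool


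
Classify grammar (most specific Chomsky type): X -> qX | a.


Right-linear: every RHS is a terminal or a terminal followed by one nonterminal
Classification: Type 3 (Regular)


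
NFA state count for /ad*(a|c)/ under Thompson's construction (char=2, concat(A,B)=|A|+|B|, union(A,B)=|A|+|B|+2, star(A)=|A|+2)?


Syntax tree has 4 char leaf(s), 1 union(s), 1 star(s)
chars contribute 4×2 = 8; each union adds +2; each star adds +2
Total: 8 + 2 + 2 = 12 states


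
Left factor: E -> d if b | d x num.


Common prefix: 'd'
Factored: E -> d E', E' -> if b | x num


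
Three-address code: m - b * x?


Break into single-operator statements:
t1 = b * x
t2 = m - t1


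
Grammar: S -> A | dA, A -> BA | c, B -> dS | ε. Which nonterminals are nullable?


A nonterminal is nullable iff some alternative derives ε (directly, or every symbol in it is nullable)
Nullable: {B}


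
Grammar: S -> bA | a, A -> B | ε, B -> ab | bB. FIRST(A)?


Per alternative of A: FIRST(B) = {a, b}; FIRST(ε) = {ε}
FIRST(A) = {a, b, ε}


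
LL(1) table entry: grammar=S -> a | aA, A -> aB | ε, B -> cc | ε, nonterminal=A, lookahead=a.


For [A, a]: 'a' ∈ FIRST(aB)
Entry: A -> aB


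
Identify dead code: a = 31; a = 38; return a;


first assignment to a is overwritten before any read
Dead: 'a = 31'


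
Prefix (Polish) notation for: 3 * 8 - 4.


left-to-right (same/higher precedence on left): tree is (- (* 3 8) 4)
Prefix: - * 3 8 4


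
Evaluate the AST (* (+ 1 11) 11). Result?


Evaluate inner: (+ 1 11) = 12
Evaluate root: (* 12 11) = 132
Result: 132


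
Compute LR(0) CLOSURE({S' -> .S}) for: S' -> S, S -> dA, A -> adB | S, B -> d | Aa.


Start: S' -> .S
For each item with dot before a nonterminal B, add B -> .γ for every B-production
Closure: [S' -> .S, S -> .dA]


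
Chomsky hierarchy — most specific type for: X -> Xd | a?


Left-linear: every RHS is a terminal or one nonterminal followed by a terminal
Classification: Type 3 (Regular)


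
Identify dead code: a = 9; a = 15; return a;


first assignment to a is overwritten before any read
Dead: 'a = 9'


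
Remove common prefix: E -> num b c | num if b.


Common prefix: 'num'
Factored: E -> num E', E' -> b c | if b


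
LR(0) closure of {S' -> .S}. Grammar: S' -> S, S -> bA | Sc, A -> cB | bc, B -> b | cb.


Start: S' -> .S
For each item with dot before a nonterminal B, add B -> .γ for every B-production
Closure: [S' -> .S, S -> .bA, S -> .Sc]


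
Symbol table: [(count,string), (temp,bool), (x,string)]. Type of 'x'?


Lookup 'x' → type string


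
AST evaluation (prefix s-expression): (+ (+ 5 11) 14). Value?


Evaluate inner: (+ 5 11) = 16
Evaluate root: (+ 16 14) = 30
Result: 30


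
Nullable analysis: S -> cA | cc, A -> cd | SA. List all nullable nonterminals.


A nonterminal is nullable iff some alternative derives ε (directly, or every symbol in it is nullable)
Nullable: {}


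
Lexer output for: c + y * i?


Scan left to right, longest-match per lexeme
Tokens: ID(c), OP(+), ID(y), OP(*), ID(i)


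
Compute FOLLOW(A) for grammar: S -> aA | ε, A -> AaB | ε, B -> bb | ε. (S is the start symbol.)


$ ∈ FOLLOW(S). For each A -> αBβ: add FIRST(β)\{ε} to FOLLOW(B); if β nullable, add FOLLOW(A).
FOLLOW(A) = {$, a}


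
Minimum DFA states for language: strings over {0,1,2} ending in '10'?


Track the longest suffix of input matching a prefix of '10': 3 classes (prefixes of length 0..2)
Minimal DFA: 3 states


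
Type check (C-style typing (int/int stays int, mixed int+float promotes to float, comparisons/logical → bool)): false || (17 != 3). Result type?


Operand types: bool || bool
Rule: logical operators take bool operands and yield bool
Result type: bool


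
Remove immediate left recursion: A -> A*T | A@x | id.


Left-recursive alternatives: A*T, A@x; non-recursive: id
Introduce A': A -> idA', A' -> *TA' | @xA' | ε


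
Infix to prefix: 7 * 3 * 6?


left-to-right (same/higher precedence on left): tree is (* (* 7 3) 6)
Prefix: * * 7 3 6


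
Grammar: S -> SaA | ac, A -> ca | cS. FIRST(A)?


Per alternative of A: FIRST(ca) = {c}; FIRST(cS) = {c}
FIRST(A) = {c}


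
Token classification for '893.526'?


Pattern: digits with a decimal point
Type: FLOAT_LITERAL


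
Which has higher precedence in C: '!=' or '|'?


'!=' is equality (level 6); '|' is bitwise OR (level 3)
Higher level binds tighter
'!=' has higher precedence than '|'


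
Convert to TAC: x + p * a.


Break into single-operator statements:
t1 = p * a
t2 = x + t1
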